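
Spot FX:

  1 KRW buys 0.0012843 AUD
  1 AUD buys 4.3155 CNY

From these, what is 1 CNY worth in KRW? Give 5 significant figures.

1 CNY ÷ 4.3155 = 0.231723 AUD
0.231723 AUD ÷ 0.0012843 = 180.427 KRW

CNY/KRW = 180.43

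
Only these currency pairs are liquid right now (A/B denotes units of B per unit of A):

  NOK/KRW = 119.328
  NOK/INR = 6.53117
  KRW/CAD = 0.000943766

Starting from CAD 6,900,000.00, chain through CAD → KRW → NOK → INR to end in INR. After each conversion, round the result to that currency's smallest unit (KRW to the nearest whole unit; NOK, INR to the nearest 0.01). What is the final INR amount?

CAD 6,900,000.00 ÷ 0.000943766 = KRW 7,311,134,328
KRW 7,311,134,328 ÷ 119.328 = NOK 61,269,227.07
NOK 61,269,227.07 × 6.53117 = INR 400,159,737.76

INR 400,159,737.76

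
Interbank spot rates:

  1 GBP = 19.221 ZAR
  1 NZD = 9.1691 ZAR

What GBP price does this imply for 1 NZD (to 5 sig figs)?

NZD/GBP = 0.47704

1 NZD × 9.1691 = 9.1691 ZAR
9.1691 ZAR ÷ 19.221 = 0.477036 GBP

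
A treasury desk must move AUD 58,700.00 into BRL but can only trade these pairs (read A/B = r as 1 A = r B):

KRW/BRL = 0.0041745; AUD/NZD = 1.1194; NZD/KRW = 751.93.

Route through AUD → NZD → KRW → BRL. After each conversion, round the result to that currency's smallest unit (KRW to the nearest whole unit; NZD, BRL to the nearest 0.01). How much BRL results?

BRL 206,255.38

AUD 58,700.00 × 1.1194 = NZD 65,708.78
NZD 65,708.78 × 751.93 = KRW 49,408,403
KRW 49,408,403 × 0.0041745 = BRL 206,255.38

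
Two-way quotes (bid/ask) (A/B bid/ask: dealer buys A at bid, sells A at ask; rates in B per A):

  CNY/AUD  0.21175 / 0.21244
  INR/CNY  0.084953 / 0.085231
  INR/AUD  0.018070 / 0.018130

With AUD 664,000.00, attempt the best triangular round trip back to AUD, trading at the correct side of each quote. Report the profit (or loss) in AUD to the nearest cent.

Net result: AUD -1,337.56 (no profitable arbitrage after spreads)

Best loop AUD → CNY → INR → AUD:
AUD 664,000.00 ÷ 0.21244 (buy CNY at ask) = CNY 3,125,588.40
CNY 3,125,588.40 ÷ 0.085231 (buy INR at ask) = INR 36,671,966.79
INR 36,671,966.79 × 0.018070 (sell INR at bid) = AUD 662,662.44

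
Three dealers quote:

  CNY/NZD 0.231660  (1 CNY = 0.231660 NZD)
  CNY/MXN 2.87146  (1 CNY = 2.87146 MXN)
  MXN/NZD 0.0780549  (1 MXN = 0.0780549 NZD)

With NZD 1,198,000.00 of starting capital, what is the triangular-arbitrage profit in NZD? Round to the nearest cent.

Profit: NZD 40,240.28

Profitable loop is NZD → MXN → CNY → NZD:
NZD 1,198,000.00 ÷ 0.0780549 = MXN 15,348,171.61
MXN 15,348,171.61 ÷ 2.87146 = CNY 5,345,075.89
CNY 5,345,075.89 × 0.231660 = NZD 1,238,240.28
Profit = NZD 1,238,240.28 − NZD 1,198,000.00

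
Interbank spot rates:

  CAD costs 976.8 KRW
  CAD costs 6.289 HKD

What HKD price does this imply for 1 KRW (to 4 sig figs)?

KRW/HKD = 0.006438

1 KRW ÷ 976.8 = 0.00102375 CAD
0.00102375 CAD × 6.289 = 0.00643837 HKD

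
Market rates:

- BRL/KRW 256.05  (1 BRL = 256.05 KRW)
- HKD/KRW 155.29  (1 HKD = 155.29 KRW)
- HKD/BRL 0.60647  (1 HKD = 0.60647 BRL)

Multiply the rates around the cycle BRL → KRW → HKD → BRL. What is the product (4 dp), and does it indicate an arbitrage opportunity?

1.0000 (no arbitrage)

Around BRL → KRW → HKD → BRL: 1 × 256.05 ÷ 155.29 × 0.60647 = 0.999978
Product ≈ 1 (deviation 0.002%, within rounding noise).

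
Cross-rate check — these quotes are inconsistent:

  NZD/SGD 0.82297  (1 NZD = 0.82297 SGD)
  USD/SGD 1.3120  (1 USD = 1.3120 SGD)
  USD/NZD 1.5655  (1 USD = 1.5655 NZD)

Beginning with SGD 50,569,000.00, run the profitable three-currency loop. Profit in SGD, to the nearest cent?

Profit: SGD 927,904.55

Profitable loop is SGD → NZD → USD → SGD:
SGD 50,569,000.00 ÷ 0.82297 = NZD 61,446,954.32
NZD 61,446,954.32 ÷ 1.5655 = USD 39,250,689.44
USD 39,250,689.44 × 1.3120 = SGD 51,496,904.55
Profit = SGD 51,496,904.55 − SGD 50,569,000.00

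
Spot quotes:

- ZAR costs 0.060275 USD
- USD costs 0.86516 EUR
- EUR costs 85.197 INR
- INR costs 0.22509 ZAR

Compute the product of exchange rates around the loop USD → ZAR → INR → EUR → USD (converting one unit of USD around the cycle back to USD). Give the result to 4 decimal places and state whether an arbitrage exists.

1.0000 (no arbitrage)

Around USD → ZAR → INR → EUR → USD: 1 ÷ 0.060275 ÷ 0.22509 ÷ 85.197 ÷ 0.86516 = 0.999967
Product ≈ 1 (deviation 0.003%, within rounding noise).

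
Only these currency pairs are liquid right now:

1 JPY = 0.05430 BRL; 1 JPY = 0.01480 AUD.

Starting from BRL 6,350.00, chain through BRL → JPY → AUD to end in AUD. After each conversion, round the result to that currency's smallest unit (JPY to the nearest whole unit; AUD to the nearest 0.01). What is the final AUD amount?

BRL 6,350.00 ÷ 0.05430 = JPY 116,943
JPY 116,943 × 0.01480 = AUD 1,730.76

AUD 1,730.76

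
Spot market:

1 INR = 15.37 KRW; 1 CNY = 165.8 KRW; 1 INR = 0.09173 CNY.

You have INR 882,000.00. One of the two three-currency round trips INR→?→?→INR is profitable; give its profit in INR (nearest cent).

Profit: INR 9,346.44

Profitable loop is INR → KRW → CNY → INR:
INR 882,000.00 × 15.37 = KRW 13,556,340
KRW 13,556,340 ÷ 165.8 = CNY 81,763.21
CNY 81,763.21 ÷ 0.09173 = INR 891,346.44
Profit = INR 891,346.44 − INR 882,000.00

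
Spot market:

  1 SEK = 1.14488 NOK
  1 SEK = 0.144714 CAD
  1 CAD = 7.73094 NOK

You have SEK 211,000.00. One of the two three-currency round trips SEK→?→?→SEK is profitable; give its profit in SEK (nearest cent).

Profitable loop is SEK → NOK → CAD → SEK:
SEK 211,000.00 × 1.14488 = NOK 241,569.68
NOK 241,569.68 ÷ 7.73094 = CAD 31,247.13
CAD 31,247.13 ÷ 0.144714 = SEK 215,923.33
Profit = SEK 215,923.33 − SEK 211,000.00

Profit: SEK 4,923.33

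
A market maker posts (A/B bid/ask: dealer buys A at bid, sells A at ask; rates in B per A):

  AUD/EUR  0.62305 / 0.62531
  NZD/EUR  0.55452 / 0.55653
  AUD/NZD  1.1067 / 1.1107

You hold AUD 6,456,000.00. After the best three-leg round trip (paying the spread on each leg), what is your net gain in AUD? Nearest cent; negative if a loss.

Net profit: AUD 51,303.61

Best loop AUD → EUR → NZD → AUD:
AUD 6,456,000.00 × 0.62305 (sell AUD at bid) = EUR 4,022,410.80
EUR 4,022,410.80 ÷ 0.55653 (buy NZD at ask) = NZD 7,227,662.12
NZD 7,227,662.12 ÷ 1.1107 (buy AUD at ask) = AUD 6,507,303.61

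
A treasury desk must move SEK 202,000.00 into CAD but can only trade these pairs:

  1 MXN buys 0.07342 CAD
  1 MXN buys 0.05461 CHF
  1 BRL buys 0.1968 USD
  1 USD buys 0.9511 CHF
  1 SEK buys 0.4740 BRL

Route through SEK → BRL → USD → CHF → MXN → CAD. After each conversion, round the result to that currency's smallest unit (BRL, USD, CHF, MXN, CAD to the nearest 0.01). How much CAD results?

CAD 24,094.80

SEK 202,000.00 × 0.4740 = BRL 95,748.00
BRL 95,748.00 × 0.1968 = USD 18,843.21
USD 18,843.21 × 0.9511 = CHF 17,921.78
CHF 17,921.78 ÷ 0.05461 = MXN 328,177.62
MXN 328,177.62 × 0.07342 = CAD 24,094.80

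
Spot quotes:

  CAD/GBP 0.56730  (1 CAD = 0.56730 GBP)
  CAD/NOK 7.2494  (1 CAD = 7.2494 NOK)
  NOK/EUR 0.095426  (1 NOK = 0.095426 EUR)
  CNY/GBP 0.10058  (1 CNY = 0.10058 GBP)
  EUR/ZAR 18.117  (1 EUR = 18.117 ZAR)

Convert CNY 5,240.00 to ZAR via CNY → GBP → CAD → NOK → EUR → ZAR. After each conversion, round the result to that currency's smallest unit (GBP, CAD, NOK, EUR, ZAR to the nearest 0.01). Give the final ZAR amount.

ZAR 11,643.61

CNY 5,240.00 × 0.10058 = GBP 527.04
GBP 527.04 ÷ 0.56730 = CAD 929.03
CAD 929.03 × 7.2494 = NOK 6,734.91
NOK 6,734.91 × 0.095426 = EUR 642.69
EUR 642.69 × 18.117 = ZAR 11,643.61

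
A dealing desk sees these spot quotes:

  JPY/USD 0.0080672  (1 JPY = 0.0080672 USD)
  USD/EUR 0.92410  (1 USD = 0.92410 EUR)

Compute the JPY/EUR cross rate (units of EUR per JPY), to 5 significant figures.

1 JPY × 0.0080672 = 0.0080672 USD
0.0080672 USD × 0.92410 = 0.0074549 EUR

JPY/EUR = 0.0074549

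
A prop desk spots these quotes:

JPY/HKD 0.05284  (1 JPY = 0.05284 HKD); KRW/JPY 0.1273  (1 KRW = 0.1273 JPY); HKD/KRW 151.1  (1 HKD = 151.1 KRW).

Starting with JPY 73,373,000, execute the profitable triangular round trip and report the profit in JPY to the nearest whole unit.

Profitable loop is JPY → HKD → KRW → JPY:
JPY 73,373,000 × 0.05284 = HKD 3,877,029.32
HKD 3,877,029.32 × 151.1 = KRW 585,819,130
KRW 585,819,130 × 0.1273 = JPY 74,574,775
Profit = JPY 74,574,775 − JPY 73,373,000

Profit: JPY 1,201,775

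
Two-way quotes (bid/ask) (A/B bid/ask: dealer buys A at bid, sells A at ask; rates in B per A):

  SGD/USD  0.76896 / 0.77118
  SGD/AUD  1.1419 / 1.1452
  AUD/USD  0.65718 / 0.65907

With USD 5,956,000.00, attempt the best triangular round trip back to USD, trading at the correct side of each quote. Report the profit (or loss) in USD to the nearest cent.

Best loop USD → AUD → SGD → USD:
USD 5,956,000.00 ÷ 0.65907 (buy AUD at ask) = AUD 9,036,976.35
AUD 9,036,976.35 ÷ 1.1452 (buy SGD at ask) = SGD 7,891,177.39
SGD 7,891,177.39 × 0.76896 (sell SGD at bid) = USD 6,067,999.76

Net profit: USD 111,999.76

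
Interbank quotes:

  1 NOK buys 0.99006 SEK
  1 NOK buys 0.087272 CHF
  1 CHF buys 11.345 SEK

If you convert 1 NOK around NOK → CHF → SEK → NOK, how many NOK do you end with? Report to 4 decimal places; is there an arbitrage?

Around NOK → CHF → SEK → NOK: 1 × 0.087272 × 11.345 ÷ 0.99006 = 1.000041
Product ≈ 1 (deviation 0.004%, within rounding noise).

1.0000 (no arbitrage)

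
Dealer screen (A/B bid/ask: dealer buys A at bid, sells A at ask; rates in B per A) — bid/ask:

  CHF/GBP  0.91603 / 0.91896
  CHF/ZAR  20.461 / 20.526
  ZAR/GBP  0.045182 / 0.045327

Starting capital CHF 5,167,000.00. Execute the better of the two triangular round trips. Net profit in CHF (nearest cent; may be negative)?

Net profit: CHF 30,974.69

Best loop CHF → ZAR → GBP → CHF:
CHF 5,167,000.00 × 20.461 (sell CHF at bid) = ZAR 105,721,987.00
ZAR 105,721,987.00 × 0.045182 (sell ZAR at bid) = GBP 4,776,730.82
GBP 4,776,730.82 ÷ 0.91896 (buy CHF at ask) = CHF 5,197,974.69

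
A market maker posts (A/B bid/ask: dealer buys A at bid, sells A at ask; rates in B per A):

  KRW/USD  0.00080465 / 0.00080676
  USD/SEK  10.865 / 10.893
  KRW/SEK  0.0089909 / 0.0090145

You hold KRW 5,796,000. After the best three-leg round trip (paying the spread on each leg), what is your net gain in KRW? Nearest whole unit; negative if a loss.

Net profit: KRW 133,795

Best loop KRW → SEK → USD → KRW:
KRW 5,796,000 × 0.0089909 (sell KRW at bid) = SEK 52,111.26
SEK 52,111.26 ÷ 10.893 (buy USD at ask) = USD 4,783.92
USD 4,783.92 ÷ 0.00080676 (buy KRW at ask) = KRW 5,929,795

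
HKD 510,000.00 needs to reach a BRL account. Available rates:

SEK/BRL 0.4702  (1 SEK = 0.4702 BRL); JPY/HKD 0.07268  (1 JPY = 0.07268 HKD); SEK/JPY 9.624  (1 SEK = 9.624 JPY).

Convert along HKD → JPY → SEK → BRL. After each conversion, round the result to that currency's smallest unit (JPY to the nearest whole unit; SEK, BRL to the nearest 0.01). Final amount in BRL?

HKD 510,000.00 ÷ 0.07268 = JPY 7,017,061
JPY 7,017,061 ÷ 9.624 = SEK 729,121.05
SEK 729,121.05 × 0.4702 = BRL 342,832.72

BRL 342,832.72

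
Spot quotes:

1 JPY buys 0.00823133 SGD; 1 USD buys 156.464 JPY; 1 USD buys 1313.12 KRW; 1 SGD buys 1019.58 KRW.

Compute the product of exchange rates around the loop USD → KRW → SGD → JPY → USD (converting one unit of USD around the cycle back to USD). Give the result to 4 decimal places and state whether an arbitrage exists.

Around USD → KRW → SGD → JPY → USD: 1 × 1313.12 ÷ 1019.58 ÷ 0.00823133 ÷ 156.464 = 0.999997
Product ≈ 1 (deviation 0.000%, within rounding noise).

1.0000 (no arbitrage)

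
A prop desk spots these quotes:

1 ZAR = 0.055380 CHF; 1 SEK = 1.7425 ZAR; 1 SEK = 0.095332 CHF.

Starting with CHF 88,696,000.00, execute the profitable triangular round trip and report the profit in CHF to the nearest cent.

Profitable loop is CHF → SEK → ZAR → CHF:
CHF 88,696,000.00 ÷ 0.095332 = SEK 930,390,634.83
SEK 930,390,634.83 × 1.7425 = ZAR 1,621,205,681.20
ZAR 1,621,205,681.20 × 0.055380 = CHF 89,782,370.62
Profit = CHF 89,782,370.62 − CHF 88,696,000.00

Profit: CHF 1,086,370.62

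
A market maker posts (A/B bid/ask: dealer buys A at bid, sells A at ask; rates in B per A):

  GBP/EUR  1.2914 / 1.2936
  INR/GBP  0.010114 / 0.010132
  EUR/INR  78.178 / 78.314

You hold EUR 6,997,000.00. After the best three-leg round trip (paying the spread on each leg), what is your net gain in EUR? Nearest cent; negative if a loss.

Net profit: EUR 147,636.88

Best loop EUR → INR → GBP → EUR:
EUR 6,997,000.00 × 78.178 (sell EUR at bid) = INR 547,011,466.00
INR 547,011,466.00 × 0.010114 (sell INR at bid) = GBP 5,532,473.97
GBP 5,532,473.97 × 1.2914 (sell GBP at bid) = EUR 7,144,636.88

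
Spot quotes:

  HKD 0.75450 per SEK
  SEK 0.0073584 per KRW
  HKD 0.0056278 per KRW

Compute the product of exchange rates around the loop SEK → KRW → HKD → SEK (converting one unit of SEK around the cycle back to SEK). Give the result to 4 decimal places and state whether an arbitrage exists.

1.0137 (arbitrage exists)

Around SEK → KRW → HKD → SEK: 1 ÷ 0.0073584 × 0.0056278 ÷ 0.75450 = 1.013669
Product > 1; profitable direction is SEK → KRW → HKD → SEK.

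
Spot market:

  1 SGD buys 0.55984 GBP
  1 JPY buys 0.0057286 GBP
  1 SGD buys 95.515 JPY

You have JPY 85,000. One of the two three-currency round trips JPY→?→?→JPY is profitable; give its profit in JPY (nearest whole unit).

Profit: JPY 1,969

Profitable loop is JPY → SGD → GBP → JPY:
JPY 85,000 ÷ 95.515 = SGD 889.91
SGD 889.91 × 0.55984 = GBP 498.21
GBP 498.21 ÷ 0.0057286 = JPY 86,969
Profit = JPY 86,969 − JPY 85,000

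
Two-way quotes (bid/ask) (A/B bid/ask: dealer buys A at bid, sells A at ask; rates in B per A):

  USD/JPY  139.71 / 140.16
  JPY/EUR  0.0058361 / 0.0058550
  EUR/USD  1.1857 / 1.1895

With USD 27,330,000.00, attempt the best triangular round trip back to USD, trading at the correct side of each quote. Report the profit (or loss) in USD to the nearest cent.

Best loop USD → EUR → JPY → USD:
USD 27,330,000.00 ÷ 1.1895 (buy EUR at ask) = EUR 22,976,040.35
EUR 22,976,040.35 ÷ 0.0058550 (buy JPY at ask) = JPY 3,924,174,270
JPY 3,924,174,270 ÷ 140.16 (buy USD at ask) = USD 27,997,818.71

Net profit: USD 667,818.71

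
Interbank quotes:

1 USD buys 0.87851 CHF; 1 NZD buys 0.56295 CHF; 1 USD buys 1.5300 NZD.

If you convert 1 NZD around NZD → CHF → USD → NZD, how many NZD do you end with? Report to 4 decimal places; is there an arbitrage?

0.9804 (arbitrage exists)

Around NZD → CHF → USD → NZD: 1 × 0.56295 ÷ 0.87851 × 1.5300 = 0.980425
Product < 1; profitable direction is NZD → USD → CHF → NZD.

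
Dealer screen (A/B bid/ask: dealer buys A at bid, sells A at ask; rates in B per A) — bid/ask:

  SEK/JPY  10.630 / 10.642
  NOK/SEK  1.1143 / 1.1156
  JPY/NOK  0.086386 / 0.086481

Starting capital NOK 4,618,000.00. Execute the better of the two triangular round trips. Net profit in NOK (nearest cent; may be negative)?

Net profit: NOK 107,335.93

Best loop NOK → SEK → JPY → NOK:
NOK 4,618,000.00 × 1.1143 (sell NOK at bid) = SEK 5,145,837.40
SEK 5,145,837.40 × 10.630 (sell SEK at bid) = JPY 54,700,252
JPY 54,700,252 × 0.086386 (sell JPY at bid) = NOK 4,725,335.93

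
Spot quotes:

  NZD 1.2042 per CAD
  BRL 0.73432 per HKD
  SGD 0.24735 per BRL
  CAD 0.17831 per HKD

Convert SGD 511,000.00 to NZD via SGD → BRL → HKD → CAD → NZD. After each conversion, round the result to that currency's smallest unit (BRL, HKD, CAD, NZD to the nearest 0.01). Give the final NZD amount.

NZD 604,084.86

SGD 511,000.00 ÷ 0.24735 = BRL 2,065,898.52
BRL 2,065,898.52 ÷ 0.73432 = HKD 2,813,349.11
HKD 2,813,349.11 × 0.17831 = CAD 501,648.28
CAD 501,648.28 × 1.2042 = NZD 604,084.86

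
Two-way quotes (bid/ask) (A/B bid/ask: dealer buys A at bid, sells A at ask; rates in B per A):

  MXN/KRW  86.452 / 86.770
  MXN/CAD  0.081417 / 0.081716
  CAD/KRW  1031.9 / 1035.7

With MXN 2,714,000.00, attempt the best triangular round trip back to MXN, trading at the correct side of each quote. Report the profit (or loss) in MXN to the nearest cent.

Best loop MXN → KRW → CAD → MXN:
MXN 2,714,000.00 × 86.452 (sell MXN at bid) = KRW 234,630,728
KRW 234,630,728 ÷ 1035.7 (buy CAD at ask) = CAD 226,543.14
CAD 226,543.14 ÷ 0.081716 (buy MXN at ask) = MXN 2,772,322.90

Net profit: MXN 58,322.90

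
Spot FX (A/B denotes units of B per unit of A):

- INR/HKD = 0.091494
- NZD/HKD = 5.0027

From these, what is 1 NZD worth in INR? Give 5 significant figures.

NZD/INR = 54.678

1 NZD × 5.0027 = 5.0027 HKD
5.0027 HKD ÷ 0.091494 = 54.6779 INR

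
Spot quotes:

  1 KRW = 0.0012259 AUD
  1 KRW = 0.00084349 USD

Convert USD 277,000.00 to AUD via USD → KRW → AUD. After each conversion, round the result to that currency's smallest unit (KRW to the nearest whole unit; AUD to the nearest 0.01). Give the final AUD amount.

USD 277,000.00 ÷ 0.00084349 = KRW 328,397,491
KRW 328,397,491 × 0.0012259 = AUD 402,582.48

AUD 402,582.48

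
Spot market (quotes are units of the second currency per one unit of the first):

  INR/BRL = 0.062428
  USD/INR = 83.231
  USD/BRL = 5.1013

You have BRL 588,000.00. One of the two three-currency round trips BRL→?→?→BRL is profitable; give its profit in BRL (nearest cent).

Profit: BRL 10,909.22

Profitable loop is BRL → USD → INR → BRL:
BRL 588,000.00 ÷ 5.1013 = USD 115,264.74
USD 115,264.74 × 83.231 = INR 9,593,599.28
INR 9,593,599.28 × 0.062428 = BRL 598,909.22
Profit = BRL 598,909.22 − BRL 588,000.00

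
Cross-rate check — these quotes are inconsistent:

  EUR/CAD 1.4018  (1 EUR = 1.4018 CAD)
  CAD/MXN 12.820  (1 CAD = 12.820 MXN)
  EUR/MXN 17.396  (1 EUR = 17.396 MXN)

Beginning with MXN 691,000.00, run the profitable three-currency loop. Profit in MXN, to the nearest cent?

Profitable loop is MXN → EUR → CAD → MXN:
MXN 691,000.00 ÷ 17.396 = EUR 39,721.78
EUR 39,721.78 × 1.4018 = CAD 55,681.98
CAD 55,681.98 × 12.820 = MXN 713,843.04
Profit = MXN 713,843.04 − MXN 691,000.00

Profit: MXN 22,843.04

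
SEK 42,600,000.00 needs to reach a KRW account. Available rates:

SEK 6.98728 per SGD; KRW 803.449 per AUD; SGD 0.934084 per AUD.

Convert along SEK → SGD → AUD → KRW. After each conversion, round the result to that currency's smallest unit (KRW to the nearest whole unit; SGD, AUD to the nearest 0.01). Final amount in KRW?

KRW 5,244,134,642

SEK 42,600,000.00 ÷ 6.98728 = SGD 6,096,793.03
SGD 6,096,793.03 ÷ 0.934084 = AUD 6,527,028.65
AUD 6,527,028.65 × 803.449 = KRW 5,244,134,642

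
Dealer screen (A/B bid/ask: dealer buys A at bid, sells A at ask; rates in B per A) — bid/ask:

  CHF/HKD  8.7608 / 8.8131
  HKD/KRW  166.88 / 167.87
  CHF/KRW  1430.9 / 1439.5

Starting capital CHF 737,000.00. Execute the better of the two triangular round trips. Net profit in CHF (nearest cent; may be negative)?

Net profit: CHF 11,520.80

Best loop CHF → HKD → KRW → CHF:
CHF 737,000.00 × 8.7608 (sell CHF at bid) = HKD 6,456,709.60
HKD 6,456,709.60 × 166.88 (sell HKD at bid) = KRW 1,077,495,698
KRW 1,077,495,698 ÷ 1439.5 (buy CHF at ask) = CHF 748,520.80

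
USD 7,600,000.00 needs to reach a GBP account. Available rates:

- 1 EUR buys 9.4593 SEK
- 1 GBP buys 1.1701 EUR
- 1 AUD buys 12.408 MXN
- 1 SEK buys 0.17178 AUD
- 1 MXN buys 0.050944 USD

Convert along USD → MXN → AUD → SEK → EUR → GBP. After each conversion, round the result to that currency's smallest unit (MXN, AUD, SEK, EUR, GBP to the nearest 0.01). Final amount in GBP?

GBP 6,323,597.06

USD 7,600,000.00 ÷ 0.050944 = MXN 149,183,417.09
MXN 149,183,417.09 ÷ 12.408 = AUD 12,023,163.85
AUD 12,023,163.85 ÷ 0.17178 = SEK 69,991,639.60
SEK 69,991,639.60 ÷ 9.4593 = EUR 7,399,240.92
EUR 7,399,240.92 ÷ 1.1701 = GBP 6,323,597.06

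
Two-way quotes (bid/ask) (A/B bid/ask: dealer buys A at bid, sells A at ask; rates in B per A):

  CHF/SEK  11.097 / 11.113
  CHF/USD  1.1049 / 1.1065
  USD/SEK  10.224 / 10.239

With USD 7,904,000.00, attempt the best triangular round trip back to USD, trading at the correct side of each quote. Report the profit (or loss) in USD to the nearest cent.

Net profit: USD 130,510.67

Best loop USD → SEK → CHF → USD:
USD 7,904,000.00 × 10.224 (sell USD at bid) = SEK 80,810,496.00
SEK 80,810,496.00 ÷ 11.113 (buy CHF at ask) = CHF 7,271,708.45
CHF 7,271,708.45 × 1.1049 (sell CHF at bid) = USD 8,034,510.67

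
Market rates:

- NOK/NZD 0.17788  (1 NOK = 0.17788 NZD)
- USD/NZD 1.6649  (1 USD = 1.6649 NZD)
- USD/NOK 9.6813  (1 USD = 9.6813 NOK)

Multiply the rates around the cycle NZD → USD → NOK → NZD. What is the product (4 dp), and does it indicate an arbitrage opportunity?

1.0344 (arbitrage exists)

Around NZD → USD → NOK → NZD: 1 ÷ 1.6649 × 9.6813 × 0.17788 = 1.034362
Product > 1; profitable direction is NZD → USD → NOK → NZD.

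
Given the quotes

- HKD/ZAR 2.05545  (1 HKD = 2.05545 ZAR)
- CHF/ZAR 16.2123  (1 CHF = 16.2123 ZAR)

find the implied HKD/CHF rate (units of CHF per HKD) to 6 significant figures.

1 HKD × 2.05545 = 2.05545 ZAR
2.05545 ZAR ÷ 16.2123 = 0.126783 CHF

HKD/CHF = 0.126783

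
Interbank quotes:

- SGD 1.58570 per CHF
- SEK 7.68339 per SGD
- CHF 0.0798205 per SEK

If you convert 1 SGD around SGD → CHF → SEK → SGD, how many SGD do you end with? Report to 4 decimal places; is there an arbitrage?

Around SGD → CHF → SEK → SGD: 1 ÷ 1.58570 ÷ 0.0798205 ÷ 7.68339 = 1.028281
Product > 1; profitable direction is SGD → CHF → SEK → SGD.

1.0283 (arbitrage exists)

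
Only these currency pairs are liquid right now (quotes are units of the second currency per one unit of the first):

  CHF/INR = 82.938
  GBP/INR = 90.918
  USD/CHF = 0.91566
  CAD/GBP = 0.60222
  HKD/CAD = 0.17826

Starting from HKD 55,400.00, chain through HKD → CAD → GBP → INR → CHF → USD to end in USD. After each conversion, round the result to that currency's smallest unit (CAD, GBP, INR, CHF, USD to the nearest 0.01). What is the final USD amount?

HKD 55,400.00 × 0.17826 = CAD 9,875.60
CAD 9,875.60 × 0.60222 = GBP 5,947.28
GBP 5,947.28 × 90.918 = INR 540,714.80
INR 540,714.80 ÷ 82.938 = CHF 6,519.51
CHF 6,519.51 ÷ 0.91566 = USD 7,120.01

USD 7,120.01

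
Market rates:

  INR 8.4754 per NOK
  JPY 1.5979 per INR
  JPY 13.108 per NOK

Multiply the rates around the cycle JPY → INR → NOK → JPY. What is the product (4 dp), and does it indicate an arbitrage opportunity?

0.9679 (arbitrage exists)

Around JPY → INR → NOK → JPY: 1 ÷ 1.5979 ÷ 8.4754 × 13.108 = 0.967891
Product < 1; profitable direction is JPY → NOK → INR → JPY.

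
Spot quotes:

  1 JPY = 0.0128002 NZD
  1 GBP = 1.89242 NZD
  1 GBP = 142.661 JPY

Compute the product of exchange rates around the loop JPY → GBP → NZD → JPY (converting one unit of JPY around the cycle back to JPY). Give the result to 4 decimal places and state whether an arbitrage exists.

Around JPY → GBP → NZD → JPY: 1 ÷ 142.661 × 1.89242 ÷ 0.0128002 = 1.036324
Product > 1; profitable direction is JPY → GBP → NZD → JPY.

1.0363 (arbitrage exists)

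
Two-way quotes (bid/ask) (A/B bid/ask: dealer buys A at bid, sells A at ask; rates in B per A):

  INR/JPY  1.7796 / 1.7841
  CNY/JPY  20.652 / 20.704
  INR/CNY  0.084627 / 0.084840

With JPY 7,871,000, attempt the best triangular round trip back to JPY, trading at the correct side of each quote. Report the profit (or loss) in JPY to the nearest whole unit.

Net profit: JPY 103,389

Best loop JPY → CNY → INR → JPY:
JPY 7,871,000 ÷ 20.704 (buy CNY at ask) = CNY 380,168.08
CNY 380,168.08 ÷ 0.084840 (buy INR at ask) = INR 4,481,000.51
INR 4,481,000.51 × 1.7796 (sell INR at bid) = JPY 7,974,389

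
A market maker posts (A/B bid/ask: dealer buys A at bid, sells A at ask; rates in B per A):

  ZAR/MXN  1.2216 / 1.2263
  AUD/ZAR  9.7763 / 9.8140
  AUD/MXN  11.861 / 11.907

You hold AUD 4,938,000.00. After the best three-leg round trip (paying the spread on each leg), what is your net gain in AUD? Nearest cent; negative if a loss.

Net profit: AUD 14,816.94

Best loop AUD → ZAR → MXN → AUD:
AUD 4,938,000.00 × 9.7763 (sell AUD at bid) = ZAR 48,275,369.40
ZAR 48,275,369.40 × 1.2216 (sell ZAR at bid) = MXN 58,973,191.26
MXN 58,973,191.26 ÷ 11.907 (buy AUD at ask) = AUD 4,952,816.94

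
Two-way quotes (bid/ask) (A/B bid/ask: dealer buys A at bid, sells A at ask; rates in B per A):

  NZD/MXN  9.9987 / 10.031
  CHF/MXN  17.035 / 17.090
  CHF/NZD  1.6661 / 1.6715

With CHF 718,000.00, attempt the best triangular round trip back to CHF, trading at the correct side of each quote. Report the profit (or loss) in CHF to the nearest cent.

Best loop CHF → MXN → NZD → CHF:
CHF 718,000.00 × 17.035 (sell CHF at bid) = MXN 12,231,130.00
MXN 12,231,130.00 ÷ 10.031 (buy NZD at ask) = NZD 1,219,333.07
NZD 1,219,333.07 ÷ 1.6715 (buy CHF at ask) = CHF 729,484.34

Net profit: CHF 11,484.34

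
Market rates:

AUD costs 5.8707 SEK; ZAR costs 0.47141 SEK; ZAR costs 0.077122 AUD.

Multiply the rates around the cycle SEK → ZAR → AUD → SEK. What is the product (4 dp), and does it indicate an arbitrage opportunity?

0.9604 (arbitrage exists)

Around SEK → ZAR → AUD → SEK: 1 ÷ 0.47141 × 0.077122 × 5.8707 = 0.960438
Product < 1; profitable direction is SEK → AUD → ZAR → SEK.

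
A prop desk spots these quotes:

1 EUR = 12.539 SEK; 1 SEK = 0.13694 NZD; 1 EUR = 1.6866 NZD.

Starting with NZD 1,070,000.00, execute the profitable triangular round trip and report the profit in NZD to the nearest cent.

Profitable loop is NZD → EUR → SEK → NZD:
NZD 1,070,000.00 ÷ 1.6866 = EUR 634,412.43
EUR 634,412.43 × 12.539 = SEK 7,954,897.43
SEK 7,954,897.43 × 0.13694 = NZD 1,089,343.65
Profit = NZD 1,089,343.65 − NZD 1,070,000.00

Profit: NZD 19,343.65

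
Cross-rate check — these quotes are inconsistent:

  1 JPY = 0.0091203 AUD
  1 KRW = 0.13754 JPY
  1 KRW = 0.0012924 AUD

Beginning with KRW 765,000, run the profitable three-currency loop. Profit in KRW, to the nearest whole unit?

Profit: KRW 23,171

Profitable loop is KRW → AUD → JPY → KRW:
KRW 765,000 × 0.0012924 = AUD 988.69
AUD 988.69 ÷ 0.0091203 = JPY 108,405
JPY 108,405 ÷ 0.13754 = KRW 788,171
Profit = KRW 788,171 − KRW 765,000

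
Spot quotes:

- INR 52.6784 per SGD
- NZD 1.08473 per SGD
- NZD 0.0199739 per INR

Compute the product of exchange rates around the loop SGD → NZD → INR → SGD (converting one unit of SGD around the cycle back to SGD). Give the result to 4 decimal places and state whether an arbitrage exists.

1.0309 (arbitrage exists)

Around SGD → NZD → INR → SGD: 1 × 1.08473 ÷ 0.0199739 ÷ 52.6784 = 1.030923
Product > 1; profitable direction is SGD → NZD → INR → SGD.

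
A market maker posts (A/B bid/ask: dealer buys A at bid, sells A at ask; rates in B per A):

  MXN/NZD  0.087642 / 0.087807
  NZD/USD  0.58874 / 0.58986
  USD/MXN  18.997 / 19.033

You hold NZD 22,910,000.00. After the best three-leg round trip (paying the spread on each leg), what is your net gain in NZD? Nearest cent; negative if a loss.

Best loop NZD → MXN → USD → NZD:
NZD 22,910,000.00 ÷ 0.087807 (buy MXN at ask) = MXN 260,913,139.04
MXN 260,913,139.04 ÷ 19.033 (buy USD at ask) = USD 13,708,461.04
USD 13,708,461.04 ÷ 0.58986 (buy NZD at ask) = NZD 23,240,194.36

Net profit: NZD 330,194.36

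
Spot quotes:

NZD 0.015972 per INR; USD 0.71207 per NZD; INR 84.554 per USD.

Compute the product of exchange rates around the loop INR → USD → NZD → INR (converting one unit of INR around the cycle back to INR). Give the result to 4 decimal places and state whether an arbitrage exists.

1.0399 (arbitrage exists)

Around INR → USD → NZD → INR: 1 ÷ 84.554 ÷ 0.71207 ÷ 0.015972 = 1.039881
Product > 1; profitable direction is INR → USD → NZD → INR.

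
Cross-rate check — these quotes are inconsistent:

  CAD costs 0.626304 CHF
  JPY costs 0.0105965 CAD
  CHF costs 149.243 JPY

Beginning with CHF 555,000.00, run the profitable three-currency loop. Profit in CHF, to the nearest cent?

Profitable loop is CHF → CAD → JPY → CHF:
CHF 555,000.00 ÷ 0.626304 = CAD 886,151.13
CAD 886,151.13 ÷ 0.0105965 = JPY 83,626,776
JPY 83,626,776 ÷ 149.243 = CHF 560,339.69
Profit = CHF 560,339.69 − CHF 555,000.00

Profit: CHF 5,339.69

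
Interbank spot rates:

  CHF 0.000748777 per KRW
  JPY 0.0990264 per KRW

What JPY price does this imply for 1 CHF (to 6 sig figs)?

1 CHF ÷ 0.000748777 = 1335.51 KRW
1335.51 KRW × 0.0990264 = 132.251 JPY

CHF/JPY = 132.251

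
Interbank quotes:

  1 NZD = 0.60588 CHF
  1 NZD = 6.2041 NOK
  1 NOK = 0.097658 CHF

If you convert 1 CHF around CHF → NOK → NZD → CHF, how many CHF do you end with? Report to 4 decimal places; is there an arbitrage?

1.0000 (no arbitrage)

Around CHF → NOK → NZD → CHF: 1 ÷ 0.097658 ÷ 6.2041 × 0.60588 = 1.000000
Product ≈ 1 (deviation 0.000%, within rounding noise).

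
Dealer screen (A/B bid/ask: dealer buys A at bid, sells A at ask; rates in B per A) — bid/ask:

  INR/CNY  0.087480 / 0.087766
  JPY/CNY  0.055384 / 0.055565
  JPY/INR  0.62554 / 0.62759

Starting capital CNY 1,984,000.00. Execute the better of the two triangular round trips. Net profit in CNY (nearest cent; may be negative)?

Net profit: CNY 10,911.65

Best loop CNY → INR → JPY → CNY:
CNY 1,984,000.00 ÷ 0.087766 (buy INR at ask) = INR 22,605,564.80
INR 22,605,564.80 ÷ 0.62759 (buy JPY at ask) = JPY 36,019,638
JPY 36,019,638 × 0.055384 (sell JPY at bid) = CNY 1,994,911.65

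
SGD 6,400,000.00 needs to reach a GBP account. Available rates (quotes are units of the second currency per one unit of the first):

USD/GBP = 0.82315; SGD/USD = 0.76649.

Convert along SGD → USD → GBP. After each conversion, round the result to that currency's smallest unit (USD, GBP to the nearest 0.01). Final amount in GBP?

SGD 6,400,000.00 × 0.76649 = USD 4,905,536.00
USD 4,905,536.00 × 0.82315 = GBP 4,037,991.96

GBP 4,037,991.96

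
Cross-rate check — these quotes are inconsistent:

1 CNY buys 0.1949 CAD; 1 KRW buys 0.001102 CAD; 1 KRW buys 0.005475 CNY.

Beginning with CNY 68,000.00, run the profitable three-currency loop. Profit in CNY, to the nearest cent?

Profit: CNY 2,225.45

Profitable loop is CNY → KRW → CAD → CNY:
CNY 68,000.00 ÷ 0.005475 = KRW 12,420,091
KRW 12,420,091 × 0.001102 = CAD 13,686.94
CAD 13,686.94 ÷ 0.1949 = CNY 70,225.45
Profit = CNY 70,225.45 − CNY 68,000.00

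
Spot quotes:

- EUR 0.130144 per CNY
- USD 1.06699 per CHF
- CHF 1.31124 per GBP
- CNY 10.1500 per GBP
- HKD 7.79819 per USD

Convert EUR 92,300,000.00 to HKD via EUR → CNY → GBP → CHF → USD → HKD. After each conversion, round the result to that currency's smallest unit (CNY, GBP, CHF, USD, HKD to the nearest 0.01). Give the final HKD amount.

HKD 762,338,509.61

EUR 92,300,000.00 ÷ 0.130144 = CNY 709,214,408.66
CNY 709,214,408.66 ÷ 10.1500 = GBP 69,873,340.75
GBP 69,873,340.75 × 1.31124 = CHF 91,620,719.33
CHF 91,620,719.33 × 1.06699 = USD 97,758,391.32
USD 97,758,391.32 × 7.79819 = HKD 762,338,509.61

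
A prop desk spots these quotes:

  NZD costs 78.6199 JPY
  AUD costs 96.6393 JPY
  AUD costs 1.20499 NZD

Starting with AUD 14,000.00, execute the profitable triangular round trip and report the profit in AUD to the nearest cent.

Profitable loop is AUD → JPY → NZD → AUD:
AUD 14,000.00 × 96.6393 = JPY 1,352,950
JPY 1,352,950 ÷ 78.6199 = NZD 17,208.75
NZD 17,208.75 ÷ 1.20499 = AUD 14,281.24
Profit = AUD 14,281.24 − AUD 14,000.00

Profit: AUD 281.24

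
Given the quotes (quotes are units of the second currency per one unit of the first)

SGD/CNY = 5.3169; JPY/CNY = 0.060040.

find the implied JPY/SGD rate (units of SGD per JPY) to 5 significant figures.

1 JPY × 0.060040 = 0.06004 CNY
0.06004 CNY ÷ 5.3169 = 0.0112923 SGD

JPY/SGD = 0.011292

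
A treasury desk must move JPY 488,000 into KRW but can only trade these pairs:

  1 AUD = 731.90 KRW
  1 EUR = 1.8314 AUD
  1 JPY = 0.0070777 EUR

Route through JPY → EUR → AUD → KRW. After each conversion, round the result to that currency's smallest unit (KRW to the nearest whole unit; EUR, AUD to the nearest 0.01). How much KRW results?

JPY 488,000 × 0.0070777 = EUR 3,453.92
EUR 3,453.92 × 1.8314 = AUD 6,325.51
AUD 6,325.51 × 731.90 = KRW 4,629,641

KRW 4,629,641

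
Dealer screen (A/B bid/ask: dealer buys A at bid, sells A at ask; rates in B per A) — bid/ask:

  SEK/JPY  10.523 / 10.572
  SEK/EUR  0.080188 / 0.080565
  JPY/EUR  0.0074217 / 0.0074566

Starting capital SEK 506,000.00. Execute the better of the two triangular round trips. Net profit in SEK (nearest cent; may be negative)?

Best loop SEK → EUR → JPY → SEK:
SEK 506,000.00 × 0.080188 (sell SEK at bid) = EUR 40,575.13
EUR 40,575.13 ÷ 0.0074566 (buy JPY at ask) = JPY 5,441,505
JPY 5,441,505 ÷ 10.572 (buy SEK at ask) = SEK 514,709.16

Net profit: SEK 8,709.16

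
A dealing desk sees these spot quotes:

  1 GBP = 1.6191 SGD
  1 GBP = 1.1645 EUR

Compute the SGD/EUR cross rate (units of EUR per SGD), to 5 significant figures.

1 SGD ÷ 1.6191 = 0.617627 GBP
0.617627 GBP × 1.1645 = 0.719227 EUR

SGD/EUR = 0.71923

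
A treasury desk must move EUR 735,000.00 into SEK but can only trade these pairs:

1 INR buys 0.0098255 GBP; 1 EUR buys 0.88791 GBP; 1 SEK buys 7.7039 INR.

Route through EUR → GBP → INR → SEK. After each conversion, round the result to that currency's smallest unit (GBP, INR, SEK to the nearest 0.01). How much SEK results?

EUR 735,000.00 × 0.88791 = GBP 652,613.85
GBP 652,613.85 ÷ 0.0098255 = INR 66,420,421.35
INR 66,420,421.35 ÷ 7.7039 = SEK 8,621,661.93

SEK 8,621,661.93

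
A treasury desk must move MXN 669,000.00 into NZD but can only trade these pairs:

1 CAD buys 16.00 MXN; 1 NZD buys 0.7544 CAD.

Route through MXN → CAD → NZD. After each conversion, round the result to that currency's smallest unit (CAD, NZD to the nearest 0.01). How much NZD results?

NZD 55,424.84

MXN 669,000.00 ÷ 16.00 = CAD 41,812.50
CAD 41,812.50 ÷ 0.7544 = NZD 55,424.84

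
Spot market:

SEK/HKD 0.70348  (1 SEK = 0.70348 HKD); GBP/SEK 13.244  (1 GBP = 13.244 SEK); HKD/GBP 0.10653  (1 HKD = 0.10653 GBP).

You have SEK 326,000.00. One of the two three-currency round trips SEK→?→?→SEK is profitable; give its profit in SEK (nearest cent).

Profit: SEK 2,454.14

Profitable loop is SEK → GBP → HKD → SEK:
SEK 326,000.00 ÷ 13.244 = GBP 24,614.92
GBP 24,614.92 ÷ 0.10653 = HKD 231,060.92
HKD 231,060.92 ÷ 0.70348 = SEK 328,454.14
Profit = SEK 328,454.14 − SEK 326,000.00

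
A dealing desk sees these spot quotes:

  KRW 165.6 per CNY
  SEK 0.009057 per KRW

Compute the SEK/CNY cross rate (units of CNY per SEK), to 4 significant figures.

1 SEK ÷ 0.009057 = 110.412 KRW
110.412 KRW ÷ 165.6 = 0.666738 CNY

SEK/CNY = 0.6667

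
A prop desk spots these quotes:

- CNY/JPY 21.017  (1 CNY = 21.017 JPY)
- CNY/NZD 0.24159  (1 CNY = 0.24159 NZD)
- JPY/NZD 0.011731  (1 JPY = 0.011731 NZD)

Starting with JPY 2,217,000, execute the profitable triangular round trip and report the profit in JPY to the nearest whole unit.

Profit: JPY 45,520

Profitable loop is JPY → NZD → CNY → JPY:
JPY 2,217,000 × 0.011731 = NZD 26,007.63
NZD 26,007.63 ÷ 0.24159 = CNY 107,651.92
CNY 107,651.92 × 21.017 = JPY 2,262,520
Profit = JPY 2,262,520 − JPY 2,217,000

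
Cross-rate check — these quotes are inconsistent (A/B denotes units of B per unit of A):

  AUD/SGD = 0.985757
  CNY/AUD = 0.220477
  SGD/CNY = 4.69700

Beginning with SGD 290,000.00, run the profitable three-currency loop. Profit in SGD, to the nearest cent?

Profitable loop is SGD → CNY → AUD → SGD:
SGD 290,000.00 × 4.69700 = CNY 1,362,130.00
CNY 1,362,130.00 × 0.220477 = AUD 300,318.34
AUD 300,318.34 × 0.985757 = SGD 296,040.90
Profit = SGD 296,040.90 − SGD 290,000.00

Profit: SGD 6,040.90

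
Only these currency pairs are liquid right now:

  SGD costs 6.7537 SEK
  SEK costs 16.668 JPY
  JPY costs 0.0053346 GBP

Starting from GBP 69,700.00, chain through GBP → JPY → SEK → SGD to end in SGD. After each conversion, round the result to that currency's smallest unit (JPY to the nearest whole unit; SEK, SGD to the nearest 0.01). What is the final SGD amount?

GBP 69,700.00 ÷ 0.0053346 = JPY 13,065,647
JPY 13,065,647 ÷ 16.668 = SEK 783,876.11
SEK 783,876.11 ÷ 6.7537 = SGD 116,066.17

SGD 116,066.17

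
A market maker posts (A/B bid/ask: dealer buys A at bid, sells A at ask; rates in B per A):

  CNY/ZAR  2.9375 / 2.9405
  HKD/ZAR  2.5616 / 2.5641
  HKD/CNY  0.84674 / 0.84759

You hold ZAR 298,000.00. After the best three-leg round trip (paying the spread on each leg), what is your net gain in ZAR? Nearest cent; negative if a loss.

Net profit: ZAR 8,281.36

Best loop ZAR → CNY → HKD → ZAR:
ZAR 298,000.00 ÷ 2.9405 (buy CNY at ask) = CNY 101,343.31
CNY 101,343.31 ÷ 0.84759 (buy HKD at ask) = HKD 119,566.43
HKD 119,566.43 × 2.5616 (sell HKD at bid) = ZAR 306,281.36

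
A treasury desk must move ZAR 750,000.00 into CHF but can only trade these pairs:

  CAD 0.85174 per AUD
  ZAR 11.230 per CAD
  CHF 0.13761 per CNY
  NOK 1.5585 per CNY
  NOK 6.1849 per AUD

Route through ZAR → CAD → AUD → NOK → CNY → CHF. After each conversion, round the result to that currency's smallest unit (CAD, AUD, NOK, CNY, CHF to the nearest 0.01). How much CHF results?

ZAR 750,000.00 ÷ 11.230 = CAD 66,785.40
CAD 66,785.40 ÷ 0.85174 = AUD 78,410.55
AUD 78,410.55 × 6.1849 = NOK 484,961.41
NOK 484,961.41 ÷ 1.5585 = CNY 311,171.90
CNY 311,171.90 × 0.13761 = CHF 42,820.37

CHF 42,820.37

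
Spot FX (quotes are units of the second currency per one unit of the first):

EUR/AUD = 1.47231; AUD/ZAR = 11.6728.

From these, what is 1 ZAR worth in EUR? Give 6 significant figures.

ZAR/EUR = 0.0581870

1 ZAR ÷ 11.6728 = 0.0856692 AUD
0.0856692 AUD ÷ 1.47231 = 0.058187 EUR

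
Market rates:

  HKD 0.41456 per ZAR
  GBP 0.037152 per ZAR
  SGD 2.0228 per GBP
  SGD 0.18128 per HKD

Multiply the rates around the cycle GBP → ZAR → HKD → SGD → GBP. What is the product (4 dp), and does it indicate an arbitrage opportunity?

Around GBP → ZAR → HKD → SGD → GBP: 1 ÷ 0.037152 × 0.41456 × 0.18128 ÷ 2.0228 = 1.000005
Product ≈ 1 (deviation 0.000%, within rounding noise).

1.0000 (no arbitrage)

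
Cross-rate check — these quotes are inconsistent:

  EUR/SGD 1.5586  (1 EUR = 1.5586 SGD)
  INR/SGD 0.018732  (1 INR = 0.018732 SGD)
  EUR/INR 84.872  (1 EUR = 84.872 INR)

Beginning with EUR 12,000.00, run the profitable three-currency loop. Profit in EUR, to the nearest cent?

Profitable loop is EUR → INR → SGD → EUR:
EUR 12,000.00 × 84.872 = INR 1,018,464.00
INR 1,018,464.00 × 0.018732 = SGD 19,077.87
SGD 19,077.87 ÷ 1.5586 = EUR 12,240.39
Profit = EUR 12,240.39 − EUR 12,000.00

Profit: EUR 240.39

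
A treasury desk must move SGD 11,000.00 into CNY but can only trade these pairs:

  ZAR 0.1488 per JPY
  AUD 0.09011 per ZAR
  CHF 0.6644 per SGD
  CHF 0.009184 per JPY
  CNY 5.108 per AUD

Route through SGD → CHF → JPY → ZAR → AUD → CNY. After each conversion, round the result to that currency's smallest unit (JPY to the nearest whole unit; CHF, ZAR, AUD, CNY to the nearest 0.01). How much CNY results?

SGD 11,000.00 × 0.6644 = CHF 7,308.40
CHF 7,308.40 ÷ 0.009184 = JPY 795,775
JPY 795,775 × 0.1488 = ZAR 118,411.32
ZAR 118,411.32 × 0.09011 = AUD 10,670.04
AUD 10,670.04 × 5.108 = CNY 54,502.56

CNY 54,502.56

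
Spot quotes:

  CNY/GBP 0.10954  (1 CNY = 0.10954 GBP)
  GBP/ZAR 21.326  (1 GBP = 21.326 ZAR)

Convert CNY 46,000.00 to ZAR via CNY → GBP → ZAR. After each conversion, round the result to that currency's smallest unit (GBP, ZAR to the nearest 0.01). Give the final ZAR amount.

CNY 46,000.00 × 0.10954 = GBP 5,038.84
GBP 5,038.84 × 21.326 = ZAR 107,458.30

ZAR 107,458.30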